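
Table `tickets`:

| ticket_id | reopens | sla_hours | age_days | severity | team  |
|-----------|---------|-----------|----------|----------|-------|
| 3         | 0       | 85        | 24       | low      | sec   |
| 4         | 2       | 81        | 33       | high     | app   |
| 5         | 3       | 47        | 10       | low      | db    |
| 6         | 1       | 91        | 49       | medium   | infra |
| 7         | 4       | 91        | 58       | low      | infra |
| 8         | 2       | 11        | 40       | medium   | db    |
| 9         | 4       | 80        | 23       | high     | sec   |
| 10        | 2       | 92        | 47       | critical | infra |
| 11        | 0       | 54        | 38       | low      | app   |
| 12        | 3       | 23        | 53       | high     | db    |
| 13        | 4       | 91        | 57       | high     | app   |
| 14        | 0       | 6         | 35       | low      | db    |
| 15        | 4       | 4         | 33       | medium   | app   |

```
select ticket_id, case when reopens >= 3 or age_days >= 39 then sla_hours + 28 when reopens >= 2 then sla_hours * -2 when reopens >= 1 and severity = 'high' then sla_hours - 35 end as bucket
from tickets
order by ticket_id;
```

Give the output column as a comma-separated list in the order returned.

ticket_id=3: (no match → NULL) → NULL
ticket_id=4: reopens >= 2 → -162
ticket_id=5: reopens >= 3 or age_days >= 39 → 75
ticket_id=6: reopens >= 3 or age_days >= 39 → 119
ticket_id=7: reopens >= 3 or age_days >= 39 → 119
ticket_id=8: reopens >= 3 or age_days >= 39 → 39
ticket_id=9: reopens >= 3 or age_days >= 39 → 108
ticket_id=10: reopens >= 3 or age_days >= 39 → 120
ticket_id=11: (no match → NULL) → NULL
ticket_id=12: reopens >= 3 or age_days >= 39 → 51
ticket_id=13: reopens >= 3 or age_days >= 39 → 119
ticket_id=14: (no match → NULL) → NULL
ticket_id=15: reopens >= 3 or age_days >= 39 → 32

NULL, -162, 75, 119, 119, 39, 108, 120, NULL, 51, 119, NULL, 32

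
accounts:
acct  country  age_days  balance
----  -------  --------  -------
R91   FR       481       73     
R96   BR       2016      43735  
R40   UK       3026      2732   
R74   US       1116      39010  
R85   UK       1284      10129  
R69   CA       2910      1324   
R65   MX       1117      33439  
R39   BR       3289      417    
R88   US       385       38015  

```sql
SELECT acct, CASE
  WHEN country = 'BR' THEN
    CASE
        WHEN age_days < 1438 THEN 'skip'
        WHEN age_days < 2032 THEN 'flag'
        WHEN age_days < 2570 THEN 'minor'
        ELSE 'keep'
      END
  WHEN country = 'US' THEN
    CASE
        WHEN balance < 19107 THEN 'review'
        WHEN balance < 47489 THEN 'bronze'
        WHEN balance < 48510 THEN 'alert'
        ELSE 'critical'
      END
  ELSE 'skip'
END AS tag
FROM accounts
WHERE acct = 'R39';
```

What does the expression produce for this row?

acct = R39: country=BR, age_days=3289, balance=417.
country='BR' → inner[ELSE] → keep

keep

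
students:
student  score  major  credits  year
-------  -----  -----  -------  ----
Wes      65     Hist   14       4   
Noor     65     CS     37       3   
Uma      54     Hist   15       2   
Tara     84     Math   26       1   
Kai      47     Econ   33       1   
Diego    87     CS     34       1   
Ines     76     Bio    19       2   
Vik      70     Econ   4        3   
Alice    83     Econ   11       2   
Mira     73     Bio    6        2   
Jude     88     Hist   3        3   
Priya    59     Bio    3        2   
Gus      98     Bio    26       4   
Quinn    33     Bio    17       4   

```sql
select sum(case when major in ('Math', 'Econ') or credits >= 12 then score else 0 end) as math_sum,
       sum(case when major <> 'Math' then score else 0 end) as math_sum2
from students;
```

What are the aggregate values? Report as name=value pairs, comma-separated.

math_sum=762, math_sum2=898

[math_sum: major in ('Math', 'Econ') or credits >= 12]
student=Wes: ✓ → 65
student=Noor: ✓ → 65
student=Uma: ✓ → 54
student=Tara: ✓ → 84
student=Kai: ✓ → 47
student=Diego: ✓ → 87
student=Ines: ✓ → 76
student=Vik: ✓ → 70
student=Alice: ✓ → 83
student=Mira: ✗
student=Jude: ✗
student=Priya: ✗
student=Gus: ✓ → 98
student=Quinn: ✓ → 33
math_sum = 65 + 65 + 54 + 84 + 47 + 87 + 76 + 70 + 83 + 98 + 33 = 762
—
[math_sum2: major <> 'Math']
student=Wes: ✓ → 65
student=Noor: ✓ → 65
student=Uma: ✓ → 54
student=Tara: ✗
student=Kai: ✓ → 47
student=Diego: ✓ → 87
student=Ines: ✓ → 76
student=Vik: ✓ → 70
student=Alice: ✓ → 83
student=Mira: ✓ → 73
student=Jude: ✓ → 88
student=Priya: ✓ → 59
student=Gus: ✓ → 98
student=Quinn: ✓ → 33
math_sum2 = 65 + 65 + 54 + 47 + 87 + 76 + 70 + 83 + 73 + 88 + 59 + 98 + 33 = 898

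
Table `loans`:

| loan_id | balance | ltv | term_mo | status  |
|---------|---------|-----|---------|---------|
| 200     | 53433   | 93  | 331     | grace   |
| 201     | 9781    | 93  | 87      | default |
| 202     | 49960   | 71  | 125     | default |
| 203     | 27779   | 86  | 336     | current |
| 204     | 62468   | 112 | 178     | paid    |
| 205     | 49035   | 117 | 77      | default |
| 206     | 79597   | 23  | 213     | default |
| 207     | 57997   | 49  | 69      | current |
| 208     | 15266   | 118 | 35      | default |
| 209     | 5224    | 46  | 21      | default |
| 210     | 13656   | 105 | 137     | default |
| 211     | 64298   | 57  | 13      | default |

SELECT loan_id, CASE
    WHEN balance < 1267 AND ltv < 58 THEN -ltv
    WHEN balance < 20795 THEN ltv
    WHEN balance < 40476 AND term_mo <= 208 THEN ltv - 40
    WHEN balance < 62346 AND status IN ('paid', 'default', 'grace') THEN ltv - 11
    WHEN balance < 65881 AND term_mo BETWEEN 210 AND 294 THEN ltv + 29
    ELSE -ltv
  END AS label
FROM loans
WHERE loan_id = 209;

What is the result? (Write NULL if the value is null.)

46

loan_id = 209: balance=5224, ltv=46, term_mo=21, status=default.
balance < 1267 AND ltv < 58 → false
balance < 20795 → true → 46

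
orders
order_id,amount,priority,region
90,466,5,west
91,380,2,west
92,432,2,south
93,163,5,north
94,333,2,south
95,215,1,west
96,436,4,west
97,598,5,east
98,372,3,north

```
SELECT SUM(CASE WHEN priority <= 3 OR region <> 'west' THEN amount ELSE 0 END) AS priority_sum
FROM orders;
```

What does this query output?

order_id=90: ✗
order_id=91: ✓ → 380
order_id=92: ✓ → 432
order_id=93: ✓ → 163
order_id=94: ✓ → 333
order_id=95: ✓ → 215
order_id=96: ✗
order_id=97: ✓ → 598
order_id=98: ✓ → 372
priority_sum = 380 + 432 + 163 + 333 + 215 + 598 + 372 = 2493

2493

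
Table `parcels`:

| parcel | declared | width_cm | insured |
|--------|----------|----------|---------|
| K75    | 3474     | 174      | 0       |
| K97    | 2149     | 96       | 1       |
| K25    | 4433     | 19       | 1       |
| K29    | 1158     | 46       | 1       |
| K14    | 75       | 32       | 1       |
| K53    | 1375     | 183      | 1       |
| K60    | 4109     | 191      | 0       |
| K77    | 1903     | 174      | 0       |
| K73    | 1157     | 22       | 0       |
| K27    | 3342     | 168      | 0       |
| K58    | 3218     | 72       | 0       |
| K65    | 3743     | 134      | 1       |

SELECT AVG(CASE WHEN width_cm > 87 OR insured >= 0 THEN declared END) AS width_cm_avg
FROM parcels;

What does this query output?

parcel=K75: ✓ → 3474
parcel=K97: ✓ → 2149
parcel=K25: ✓ → 4433
parcel=K29: ✓ → 1158
parcel=K14: ✓ → 75
parcel=K53: ✓ → 1375
parcel=K60: ✓ → 4109
parcel=K77: ✓ → 1903
parcel=K73: ✓ → 1157
parcel=K27: ✓ → 3342
parcel=K58: ✓ → 3218
parcel=K65: ✓ → 3743
width_cm_avg = (3474 + 2149 + 4433 + 1158 + 75 + 1375 + 4109 + 1903 + 1157 + 3342 + 3218 + 3743) / 12 = 2511.3333333333

2511.3333333333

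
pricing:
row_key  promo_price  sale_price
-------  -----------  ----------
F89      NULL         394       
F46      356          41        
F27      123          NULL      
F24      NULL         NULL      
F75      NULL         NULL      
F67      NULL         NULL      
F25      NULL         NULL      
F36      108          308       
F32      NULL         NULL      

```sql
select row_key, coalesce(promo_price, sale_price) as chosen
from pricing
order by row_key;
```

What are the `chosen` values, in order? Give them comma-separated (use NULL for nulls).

NULL, NULL, 123, NULL, 108, 356, NULL, NULL, 394

row_key=F24: promo_price=NULL, sale_price=NULL (all NULL) → NULL
row_key=F25: promo_price=NULL, sale_price=NULL (all NULL) → NULL
row_key=F27: promo_price=123 → 123
row_key=F32: promo_price=NULL, sale_price=NULL (all NULL) → NULL
row_key=F36: promo_price=108 → 108
row_key=F46: promo_price=356 → 356
row_key=F67: promo_price=NULL, sale_price=NULL (all NULL) → NULL
row_key=F75: promo_price=NULL, sale_price=NULL (all NULL) → NULL
row_key=F89: promo_price=NULL, sale_price=394 → 394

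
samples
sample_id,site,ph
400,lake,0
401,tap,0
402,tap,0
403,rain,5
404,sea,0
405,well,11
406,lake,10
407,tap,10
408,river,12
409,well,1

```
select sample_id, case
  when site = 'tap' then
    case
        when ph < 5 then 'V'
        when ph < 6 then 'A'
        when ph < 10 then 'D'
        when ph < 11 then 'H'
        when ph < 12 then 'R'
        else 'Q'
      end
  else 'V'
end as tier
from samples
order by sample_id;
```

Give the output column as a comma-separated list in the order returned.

sample_id=400: site='lake' → outer ELSE → V
sample_id=401: site='tap' → inner[ph < 5] → V
sample_id=402: site='tap' → inner[ph < 5] → V
sample_id=403: site='rain' → outer ELSE → V
sample_id=404: site='sea' → outer ELSE → V
sample_id=405: site='well' → outer ELSE → V
sample_id=406: site='lake' → outer ELSE → V
sample_id=407: site='tap' → inner[ph < 11] → H
sample_id=408: site='river' → outer ELSE → V
sample_id=409: site='well' → outer ELSE → V

V, V, V, V, V, V, V, H, V, V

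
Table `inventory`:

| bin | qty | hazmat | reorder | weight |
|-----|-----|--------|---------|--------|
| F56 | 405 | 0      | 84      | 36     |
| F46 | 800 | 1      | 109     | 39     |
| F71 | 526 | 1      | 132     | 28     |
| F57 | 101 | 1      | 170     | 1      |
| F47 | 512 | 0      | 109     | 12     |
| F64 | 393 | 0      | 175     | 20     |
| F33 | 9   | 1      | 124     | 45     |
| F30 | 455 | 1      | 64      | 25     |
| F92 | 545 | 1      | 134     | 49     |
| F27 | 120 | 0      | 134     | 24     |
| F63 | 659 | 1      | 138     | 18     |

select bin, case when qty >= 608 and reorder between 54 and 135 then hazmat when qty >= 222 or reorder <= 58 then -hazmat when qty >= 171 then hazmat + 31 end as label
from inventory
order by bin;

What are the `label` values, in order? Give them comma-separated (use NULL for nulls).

bin=F27: (no match → NULL) → NULL
bin=F30: qty >= 222 or reorder <= 58 → -1
bin=F33: (no match → NULL) → NULL
bin=F46: qty >= 608 and reorder between 54 and 135 → 1
bin=F47: qty >= 222 or reorder <= 58 → 0
bin=F56: qty >= 222 or reorder <= 58 → 0
bin=F57: (no match → NULL) → NULL
bin=F63: qty >= 222 or reorder <= 58 → -1
bin=F64: qty >= 222 or reorder <= 58 → 0
bin=F71: qty >= 222 or reorder <= 58 → -1
bin=F92: qty >= 222 or reorder <= 58 → -1

NULL, -1, NULL, 1, 0, 0, NULL, -1, 0, -1, -1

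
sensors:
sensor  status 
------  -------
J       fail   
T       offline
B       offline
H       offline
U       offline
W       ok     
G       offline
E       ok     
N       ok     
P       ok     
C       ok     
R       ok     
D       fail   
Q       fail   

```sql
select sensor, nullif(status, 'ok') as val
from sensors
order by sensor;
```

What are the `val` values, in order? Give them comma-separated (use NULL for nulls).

offline, NULL, fail, NULL, offline, offline, fail, NULL, NULL, fail, NULL, offline, offline, NULL

sensor=B: status=offline vs ok: differ → offline
sensor=C: status=ok vs ok: equal → NULL
sensor=D: status=fail vs ok: differ → fail
sensor=E: status=ok vs ok: equal → NULL
sensor=G: status=offline vs ok: differ → offline
sensor=H: status=offline vs ok: differ → offline
sensor=J: status=fail vs ok: differ → fail
sensor=N: status=ok vs ok: equal → NULL
sensor=P: status=ok vs ok: equal → NULL
sensor=Q: status=fail vs ok: differ → fail
sensor=R: status=ok vs ok: equal → NULL
sensor=T: status=offline vs ok: differ → offline
sensor=U: status=offline vs ok: differ → offline
sensor=W: status=ok vs ok: equal → NULL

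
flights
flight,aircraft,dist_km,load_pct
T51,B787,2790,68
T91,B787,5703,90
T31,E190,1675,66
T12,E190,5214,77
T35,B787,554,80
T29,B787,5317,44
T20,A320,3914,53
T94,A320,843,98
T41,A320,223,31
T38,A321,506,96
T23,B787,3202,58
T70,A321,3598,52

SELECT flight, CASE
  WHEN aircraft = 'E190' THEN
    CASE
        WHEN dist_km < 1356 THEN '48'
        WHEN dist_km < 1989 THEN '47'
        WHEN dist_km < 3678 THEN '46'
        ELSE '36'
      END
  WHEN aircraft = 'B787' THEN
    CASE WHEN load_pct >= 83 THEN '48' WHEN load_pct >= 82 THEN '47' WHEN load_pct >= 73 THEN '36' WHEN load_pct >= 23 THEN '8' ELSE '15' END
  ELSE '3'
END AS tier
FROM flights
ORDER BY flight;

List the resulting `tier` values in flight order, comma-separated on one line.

flight=T12: aircraft='E190' → inner[ELSE] → 36
flight=T20: aircraft='A320' → outer ELSE → 3
flight=T23: aircraft='B787' → inner[load_pct >= 23] → 8
flight=T29: aircraft='B787' → inner[load_pct >= 23] → 8
flight=T31: aircraft='E190' → inner[dist_km < 1989] → 47
flight=T35: aircraft='B787' → inner[load_pct >= 73] → 36
flight=T38: aircraft='A321' → outer ELSE → 3
flight=T41: aircraft='A320' → outer ELSE → 3
flight=T51: aircraft='B787' → inner[load_pct >= 23] → 8
flight=T70: aircraft='A321' → outer ELSE → 3
flight=T91: aircraft='B787' → inner[load_pct >= 83] → 48
flight=T94: aircraft='A320' → outer ELSE → 3

36, 3, 8, 8, 47, 36, 3, 3, 8, 3, 48, 3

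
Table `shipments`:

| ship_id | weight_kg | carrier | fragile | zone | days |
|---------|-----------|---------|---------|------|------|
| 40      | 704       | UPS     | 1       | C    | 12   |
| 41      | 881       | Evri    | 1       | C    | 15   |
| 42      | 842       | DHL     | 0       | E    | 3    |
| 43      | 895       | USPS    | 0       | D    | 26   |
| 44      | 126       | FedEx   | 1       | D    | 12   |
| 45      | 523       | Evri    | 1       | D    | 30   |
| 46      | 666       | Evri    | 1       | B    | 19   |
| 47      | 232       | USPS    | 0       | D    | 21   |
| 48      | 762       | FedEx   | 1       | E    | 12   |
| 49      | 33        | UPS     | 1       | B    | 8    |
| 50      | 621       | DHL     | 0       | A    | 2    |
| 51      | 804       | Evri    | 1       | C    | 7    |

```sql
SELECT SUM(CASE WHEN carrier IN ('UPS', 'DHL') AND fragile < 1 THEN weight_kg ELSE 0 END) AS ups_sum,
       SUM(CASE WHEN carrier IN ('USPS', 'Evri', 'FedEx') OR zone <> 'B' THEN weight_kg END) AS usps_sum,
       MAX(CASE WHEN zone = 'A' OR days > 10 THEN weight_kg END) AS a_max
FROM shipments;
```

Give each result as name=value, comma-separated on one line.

[ups_sum: carrier IN ('UPS', 'DHL') AND fragile < 1]
ship_id=40: ✗
ship_id=41: ✗
ship_id=42: ✓ → 842
ship_id=43: ✗
ship_id=44: ✗
ship_id=45: ✗
ship_id=46: ✗
ship_id=47: ✗
ship_id=48: ✗
ship_id=49: ✗
ship_id=50: ✓ → 621
ship_id=51: ✗
ups_sum = 842 + 621 = 1463
—
[usps_sum: carrier IN ('USPS', 'Evri', 'FedEx') OR zone <> 'B']
ship_id=40: ✓ → 704
ship_id=41: ✓ → 881
ship_id=42: ✓ → 842
ship_id=43: ✓ → 895
ship_id=44: ✓ → 126
ship_id=45: ✓ → 523
ship_id=46: ✓ → 666
ship_id=47: ✓ → 232
ship_id=48: ✓ → 762
ship_id=49: ✗
ship_id=50: ✓ → 621
ship_id=51: ✓ → 804
usps_sum = 704 + 881 + 842 + 895 + 126 + 523 + 666 + 232 + 762 + 621 + 804 = 7056
—
[a_max: zone = 'A' OR days > 10]
ship_id=40: ✓ → 704
ship_id=41: ✓ → 881
ship_id=42: ✗
ship_id=43: ✓ → 895
ship_id=44: ✓ → 126
ship_id=45: ✓ → 523
ship_id=46: ✓ → 666
ship_id=47: ✓ → 232
ship_id=48: ✓ → 762
ship_id=49: ✗
ship_id=50: ✓ → 621
ship_id=51: ✗
a_max = MAX(704, 881, 895, 126, 523, 666, 232, 762, 621) = 895

ups_sum=1463, usps_sum=7056, a_max=895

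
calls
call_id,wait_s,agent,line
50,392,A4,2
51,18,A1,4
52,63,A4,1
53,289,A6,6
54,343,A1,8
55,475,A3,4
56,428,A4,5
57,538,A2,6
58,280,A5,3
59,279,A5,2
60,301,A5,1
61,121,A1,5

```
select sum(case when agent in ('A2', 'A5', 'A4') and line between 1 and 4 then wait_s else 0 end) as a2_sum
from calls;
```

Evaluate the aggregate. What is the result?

call_id=50: ✓ → 392
call_id=51: ✗
call_id=52: ✓ → 63
call_id=53: ✗
call_id=54: ✗
call_id=55: ✗
call_id=56: ✗
call_id=57: ✗
call_id=58: ✓ → 280
call_id=59: ✓ → 279
call_id=60: ✓ → 301
call_id=61: ✗
a2_sum = 392 + 63 + 280 + 279 + 301 = 1315

1315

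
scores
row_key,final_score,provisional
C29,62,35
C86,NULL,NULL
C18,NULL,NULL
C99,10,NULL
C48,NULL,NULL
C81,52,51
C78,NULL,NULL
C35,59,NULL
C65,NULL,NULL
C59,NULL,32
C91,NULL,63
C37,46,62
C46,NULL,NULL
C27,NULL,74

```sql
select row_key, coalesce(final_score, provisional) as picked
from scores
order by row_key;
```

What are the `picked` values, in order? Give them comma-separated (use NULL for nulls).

row_key=C18: final_score=NULL, provisional=NULL (all NULL) → NULL
row_key=C27: final_score=NULL, provisional=74 → 74
row_key=C29: final_score=62 → 62
row_key=C35: final_score=59 → 59
row_key=C37: final_score=46 → 46
row_key=C46: final_score=NULL, provisional=NULL (all NULL) → NULL
row_key=C48: final_score=NULL, provisional=NULL (all NULL) → NULL
row_key=C59: final_score=NULL, provisional=32 → 32
row_key=C65: final_score=NULL, provisional=NULL (all NULL) → NULL
row_key=C78: final_score=NULL, provisional=NULL (all NULL) → NULL
row_key=C81: final_score=52 → 52
row_key=C86: final_score=NULL, provisional=NULL (all NULL) → NULL
row_key=C91: final_score=NULL, provisional=63 → 63
row_key=C99: final_score=10 → 10

NULL, 74, 62, 59, 46, NULL, NULL, 32, NULL, NULL, 52, NULL, 63, 10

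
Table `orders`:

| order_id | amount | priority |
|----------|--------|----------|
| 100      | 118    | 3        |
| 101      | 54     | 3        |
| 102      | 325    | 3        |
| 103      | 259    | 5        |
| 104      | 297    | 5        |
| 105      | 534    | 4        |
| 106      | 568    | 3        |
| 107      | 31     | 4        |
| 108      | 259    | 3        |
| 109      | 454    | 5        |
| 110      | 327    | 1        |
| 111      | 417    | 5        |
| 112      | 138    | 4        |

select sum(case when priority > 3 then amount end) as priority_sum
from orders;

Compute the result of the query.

2130

order_id=100: ✗
order_id=101: ✗
order_id=102: ✗
order_id=103: ✓ → 259
order_id=104: ✓ → 297
order_id=105: ✓ → 534
order_id=106: ✗
order_id=107: ✓ → 31
order_id=108: ✗
order_id=109: ✓ → 454
order_id=110: ✗
order_id=111: ✓ → 417
order_id=112: ✓ → 138
priority_sum = 259 + 297 + 534 + 31 + 454 + 417 + 138 = 2130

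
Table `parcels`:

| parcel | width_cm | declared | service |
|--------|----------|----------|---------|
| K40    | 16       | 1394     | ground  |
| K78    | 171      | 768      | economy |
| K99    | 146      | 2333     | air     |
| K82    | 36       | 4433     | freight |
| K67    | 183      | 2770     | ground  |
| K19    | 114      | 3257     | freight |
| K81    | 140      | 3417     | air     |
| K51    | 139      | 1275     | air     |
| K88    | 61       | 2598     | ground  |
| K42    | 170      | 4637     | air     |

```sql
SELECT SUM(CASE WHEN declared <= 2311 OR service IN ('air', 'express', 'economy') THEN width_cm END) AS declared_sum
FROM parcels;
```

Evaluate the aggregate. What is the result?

parcel=K40: ✓ → 16
parcel=K78: ✓ → 171
parcel=K99: ✓ → 146
parcel=K82: ✗
parcel=K67: ✗
parcel=K19: ✗
parcel=K81: ✓ → 140
parcel=K51: ✓ → 139
parcel=K88: ✗
parcel=K42: ✓ → 170
declared_sum = 16 + 171 + 146 + 140 + 139 + 170 = 782

782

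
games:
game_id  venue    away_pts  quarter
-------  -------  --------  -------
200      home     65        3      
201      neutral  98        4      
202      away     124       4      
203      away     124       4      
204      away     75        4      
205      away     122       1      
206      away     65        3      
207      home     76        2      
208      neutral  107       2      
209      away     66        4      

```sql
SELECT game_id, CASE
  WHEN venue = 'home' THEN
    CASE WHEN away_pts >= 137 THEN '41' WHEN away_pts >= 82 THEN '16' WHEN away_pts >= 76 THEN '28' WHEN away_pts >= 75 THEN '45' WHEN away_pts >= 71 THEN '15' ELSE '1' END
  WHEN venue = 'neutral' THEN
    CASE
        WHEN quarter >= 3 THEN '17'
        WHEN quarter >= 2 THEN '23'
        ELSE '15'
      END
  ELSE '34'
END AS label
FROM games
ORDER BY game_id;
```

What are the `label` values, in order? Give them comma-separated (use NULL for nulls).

1, 17, 34, 34, 34, 34, 34, 28, 23, 34

game_id=200: venue='home' → inner[ELSE] → 1
game_id=201: venue='neutral' → inner[quarter >= 3] → 17
game_id=202: venue='away' → outer ELSE → 34
game_id=203: venue='away' → outer ELSE → 34
game_id=204: venue='away' → outer ELSE → 34
game_id=205: venue='away' → outer ELSE → 34
game_id=206: venue='away' → outer ELSE → 34
game_id=207: venue='home' → inner[away_pts >= 76] → 28
game_id=208: venue='neutral' → inner[quarter >= 2] → 23
game_id=209: venue='away' → outer ELSE → 34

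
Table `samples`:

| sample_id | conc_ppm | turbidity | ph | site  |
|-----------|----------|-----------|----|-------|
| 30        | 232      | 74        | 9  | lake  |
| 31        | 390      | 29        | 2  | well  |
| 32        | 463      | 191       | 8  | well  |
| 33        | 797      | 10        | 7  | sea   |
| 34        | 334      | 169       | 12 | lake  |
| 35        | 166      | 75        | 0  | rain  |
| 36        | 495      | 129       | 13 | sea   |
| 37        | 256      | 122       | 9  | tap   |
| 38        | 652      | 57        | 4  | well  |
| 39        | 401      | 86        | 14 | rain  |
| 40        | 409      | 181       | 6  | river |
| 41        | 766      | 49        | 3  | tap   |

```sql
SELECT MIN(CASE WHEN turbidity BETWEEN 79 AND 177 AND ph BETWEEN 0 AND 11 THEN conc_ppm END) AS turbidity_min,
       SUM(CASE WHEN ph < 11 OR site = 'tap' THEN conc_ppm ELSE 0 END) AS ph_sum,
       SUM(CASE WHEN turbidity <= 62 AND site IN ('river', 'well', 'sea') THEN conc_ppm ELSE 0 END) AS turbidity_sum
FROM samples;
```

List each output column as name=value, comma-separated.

[turbidity_min: turbidity BETWEEN 79 AND 177 AND ph BETWEEN 0 AND 11]
sample_id=30: ✗
sample_id=31: ✗
sample_id=32: ✗
sample_id=33: ✗
sample_id=34: ✗
sample_id=35: ✗
sample_id=36: ✗
sample_id=37: ✓ → 256
sample_id=38: ✗
sample_id=39: ✗
sample_id=40: ✗
sample_id=41: ✗
turbidity_min = MIN(256) = 256
—
[ph_sum: ph < 11 OR site = 'tap']
sample_id=30: ✓ → 232
sample_id=31: ✓ → 390
sample_id=32: ✓ → 463
sample_id=33: ✓ → 797
sample_id=34: ✗
sample_id=35: ✓ → 166
sample_id=36: ✗
sample_id=37: ✓ → 256
sample_id=38: ✓ → 652
sample_id=39: ✗
sample_id=40: ✓ → 409
sample_id=41: ✓ → 766
ph_sum = 232 + 390 + 463 + 797 + 166 + 256 + 652 + 409 + 766 = 4131
—
[turbidity_sum: turbidity <= 62 AND site IN ('river', 'well', 'sea')]
sample_id=30: ✗
sample_id=31: ✓ → 390
sample_id=32: ✗
sample_id=33: ✓ → 797
sample_id=34: ✗
sample_id=35: ✗
sample_id=36: ✗
sample_id=37: ✗
sample_id=38: ✓ → 652
sample_id=39: ✗
sample_id=40: ✗
sample_id=41: ✗
turbidity_sum = 390 + 797 + 652 = 1839

turbidity_min=256, ph_sum=4131, turbidity_sum=1839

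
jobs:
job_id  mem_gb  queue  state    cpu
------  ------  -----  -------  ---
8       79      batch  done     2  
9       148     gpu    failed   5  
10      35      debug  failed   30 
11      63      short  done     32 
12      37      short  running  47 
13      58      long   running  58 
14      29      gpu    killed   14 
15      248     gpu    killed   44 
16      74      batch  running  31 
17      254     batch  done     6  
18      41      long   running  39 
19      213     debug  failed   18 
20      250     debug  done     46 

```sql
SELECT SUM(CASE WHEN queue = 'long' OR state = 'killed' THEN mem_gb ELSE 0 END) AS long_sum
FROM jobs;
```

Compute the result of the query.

376

job_id=8: ✗
job_id=9: ✗
job_id=10: ✗
job_id=11: ✗
job_id=12: ✗
job_id=13: ✓ → 58
job_id=14: ✓ → 29
job_id=15: ✓ → 248
job_id=16: ✗
job_id=17: ✗
job_id=18: ✓ → 41
job_id=19: ✗
job_id=20: ✗
long_sum = 58 + 29 + 248 + 41 = 376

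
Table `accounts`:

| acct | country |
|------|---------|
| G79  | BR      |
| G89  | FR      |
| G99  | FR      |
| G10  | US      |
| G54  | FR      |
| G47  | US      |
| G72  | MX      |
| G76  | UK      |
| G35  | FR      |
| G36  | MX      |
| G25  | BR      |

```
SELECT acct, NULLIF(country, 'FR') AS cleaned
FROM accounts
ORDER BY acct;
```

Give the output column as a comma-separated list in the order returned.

acct=G10: country=US vs FR: differ → US
acct=G25: country=BR vs FR: differ → BR
acct=G35: country=FR vs FR: equal → NULL
acct=G36: country=MX vs FR: differ → MX
acct=G47: country=US vs FR: differ → US
acct=G54: country=FR vs FR: equal → NULL
acct=G72: country=MX vs FR: differ → MX
acct=G76: country=UK vs FR: differ → UK
acct=G79: country=BR vs FR: differ → BR
acct=G89: country=FR vs FR: equal → NULL
acct=G99: country=FR vs FR: equal → NULL

US, BR, NULL, MX, US, NULL, MX, UK, BR, NULL, NULL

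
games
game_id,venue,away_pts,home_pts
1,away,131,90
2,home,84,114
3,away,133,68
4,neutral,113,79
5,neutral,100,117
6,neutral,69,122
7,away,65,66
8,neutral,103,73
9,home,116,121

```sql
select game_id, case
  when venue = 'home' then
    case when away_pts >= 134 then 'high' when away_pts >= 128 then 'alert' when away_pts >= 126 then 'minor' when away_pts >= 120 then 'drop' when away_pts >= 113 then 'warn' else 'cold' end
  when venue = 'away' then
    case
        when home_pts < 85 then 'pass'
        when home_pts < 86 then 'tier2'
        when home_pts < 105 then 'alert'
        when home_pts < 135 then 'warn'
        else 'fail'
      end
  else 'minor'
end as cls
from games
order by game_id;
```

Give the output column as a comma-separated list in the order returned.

alert, cold, pass, minor, minor, minor, pass, minor, warn

game_id=1: venue='away' → inner[home_pts < 105] → alert
game_id=2: venue='home' → inner[ELSE] → cold
game_id=3: venue='away' → inner[home_pts < 85] → pass
game_id=4: venue='neutral' → outer ELSE → minor
game_id=5: venue='neutral' → outer ELSE → minor
game_id=6: venue='neutral' → outer ELSE → minor
game_id=7: venue='away' → inner[home_pts < 85] → pass
game_id=8: venue='neutral' → outer ELSE → minor
game_id=9: venue='home' → inner[away_pts >= 113] → warn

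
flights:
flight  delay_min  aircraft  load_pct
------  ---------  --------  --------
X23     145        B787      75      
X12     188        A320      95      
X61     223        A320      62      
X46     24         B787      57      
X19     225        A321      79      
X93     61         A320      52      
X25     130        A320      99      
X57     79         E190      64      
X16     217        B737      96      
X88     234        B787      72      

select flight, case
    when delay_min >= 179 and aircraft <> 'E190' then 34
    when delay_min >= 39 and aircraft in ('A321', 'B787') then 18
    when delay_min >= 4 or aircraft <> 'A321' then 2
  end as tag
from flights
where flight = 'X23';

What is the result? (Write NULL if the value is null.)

18

flight = X23: delay_min=145, aircraft=B787, load_pct=75.
delay_min >= 179 and aircraft <> 'E190' → false
delay_min >= 39 and aircraft in ('A321', 'B787') → true → 18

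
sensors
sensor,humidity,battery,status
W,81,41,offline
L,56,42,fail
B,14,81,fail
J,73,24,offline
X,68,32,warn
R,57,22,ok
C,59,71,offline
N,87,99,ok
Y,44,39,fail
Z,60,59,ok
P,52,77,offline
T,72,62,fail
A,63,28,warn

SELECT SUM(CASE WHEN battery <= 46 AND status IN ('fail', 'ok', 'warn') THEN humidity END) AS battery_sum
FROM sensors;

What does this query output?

sensor=W: ✗
sensor=L: ✓ → 56
sensor=B: ✗
sensor=J: ✗
sensor=X: ✓ → 68
sensor=R: ✓ → 57
sensor=C: ✗
sensor=N: ✗
sensor=Y: ✓ → 44
sensor=Z: ✗
sensor=P: ✗
sensor=T: ✗
sensor=A: ✓ → 63
battery_sum = 56 + 68 + 57 + 44 + 63 = 288

288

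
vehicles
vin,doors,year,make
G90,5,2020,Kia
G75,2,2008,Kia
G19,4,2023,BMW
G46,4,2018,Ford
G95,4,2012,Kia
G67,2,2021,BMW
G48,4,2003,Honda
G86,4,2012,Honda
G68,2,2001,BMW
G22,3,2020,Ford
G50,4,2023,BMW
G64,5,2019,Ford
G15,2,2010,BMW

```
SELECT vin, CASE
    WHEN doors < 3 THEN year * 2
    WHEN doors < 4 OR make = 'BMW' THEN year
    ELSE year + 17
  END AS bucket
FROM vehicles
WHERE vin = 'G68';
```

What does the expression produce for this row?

4002

vin = G68: doors=2, year=2001, make=BMW.
doors < 3 → true → 4002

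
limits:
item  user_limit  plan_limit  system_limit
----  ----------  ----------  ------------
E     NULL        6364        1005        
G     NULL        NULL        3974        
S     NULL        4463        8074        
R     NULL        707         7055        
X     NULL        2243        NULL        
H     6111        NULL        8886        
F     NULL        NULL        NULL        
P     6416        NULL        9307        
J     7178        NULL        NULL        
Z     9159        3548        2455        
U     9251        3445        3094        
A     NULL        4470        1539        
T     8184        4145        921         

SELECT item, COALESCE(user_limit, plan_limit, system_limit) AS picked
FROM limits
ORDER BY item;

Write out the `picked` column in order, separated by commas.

4470, 6364, NULL, 3974, 6111, 7178, 6416, 707, 4463, 8184, 9251, 2243, 9159

item=A: user_limit=NULL, plan_limit=4470 → 4470
item=E: user_limit=NULL, plan_limit=6364 → 6364
item=F: user_limit=NULL, plan_limit=NULL, system_limit=NULL (all NULL) → NULL
item=G: user_limit=NULL, plan_limit=NULL, system_limit=3974 → 3974
item=H: user_limit=6111 → 6111
item=J: user_limit=7178 → 7178
item=P: user_limit=6416 → 6416
item=R: user_limit=NULL, plan_limit=707 → 707
item=S: user_limit=NULL, plan_limit=4463 → 4463
item=T: user_limit=8184 → 8184
item=U: user_limit=9251 → 9251
item=X: user_limit=NULL, plan_limit=2243 → 2243
item=Z: user_limit=9159 → 9159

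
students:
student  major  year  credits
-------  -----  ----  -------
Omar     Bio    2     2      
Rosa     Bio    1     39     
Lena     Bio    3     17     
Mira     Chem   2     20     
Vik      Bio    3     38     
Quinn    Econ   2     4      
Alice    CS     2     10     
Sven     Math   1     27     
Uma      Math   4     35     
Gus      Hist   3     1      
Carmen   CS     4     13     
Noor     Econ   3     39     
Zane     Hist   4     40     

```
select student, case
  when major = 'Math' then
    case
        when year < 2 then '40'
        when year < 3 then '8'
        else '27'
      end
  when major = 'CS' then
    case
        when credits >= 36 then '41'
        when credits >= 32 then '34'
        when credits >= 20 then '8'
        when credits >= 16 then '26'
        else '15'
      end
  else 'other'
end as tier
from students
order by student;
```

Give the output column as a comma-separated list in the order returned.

student=Alice: major='CS' → inner[ELSE] → 15
student=Carmen: major='CS' → inner[ELSE] → 15
student=Gus: major='Hist' → outer ELSE → other
student=Lena: major='Bio' → outer ELSE → other
student=Mira: major='Chem' → outer ELSE → other
student=Noor: major='Econ' → outer ELSE → other
student=Omar: major='Bio' → outer ELSE → other
student=Quinn: major='Econ' → outer ELSE → other
student=Rosa: major='Bio' → outer ELSE → other
student=Sven: major='Math' → inner[year < 2] → 40
student=Uma: major='Math' → inner[ELSE] → 27
student=Vik: major='Bio' → outer ELSE → other
student=Zane: major='Hist' → outer ELSE → other

15, 15, other, other, other, other, other, other, other, 40, 27, other, other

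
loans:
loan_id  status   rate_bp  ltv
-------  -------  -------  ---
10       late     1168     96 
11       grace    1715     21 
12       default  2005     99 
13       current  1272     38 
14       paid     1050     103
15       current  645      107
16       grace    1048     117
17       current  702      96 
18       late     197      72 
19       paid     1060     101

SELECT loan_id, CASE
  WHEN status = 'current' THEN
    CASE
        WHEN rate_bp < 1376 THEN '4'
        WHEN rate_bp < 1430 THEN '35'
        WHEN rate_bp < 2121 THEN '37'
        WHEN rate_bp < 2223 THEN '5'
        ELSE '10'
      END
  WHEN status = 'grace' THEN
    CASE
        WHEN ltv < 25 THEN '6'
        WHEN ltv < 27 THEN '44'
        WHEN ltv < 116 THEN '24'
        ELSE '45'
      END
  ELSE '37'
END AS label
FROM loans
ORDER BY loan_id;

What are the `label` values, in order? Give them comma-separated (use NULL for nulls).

loan_id=10: status='late' → outer ELSE → 37
loan_id=11: status='grace' → inner[ltv < 25] → 6
loan_id=12: status='default' → outer ELSE → 37
loan_id=13: status='current' → inner[rate_bp < 1376] → 4
loan_id=14: status='paid' → outer ELSE → 37
loan_id=15: status='current' → inner[rate_bp < 1376] → 4
loan_id=16: status='grace' → inner[ELSE] → 45
loan_id=17: status='current' → inner[rate_bp < 1376] → 4
loan_id=18: status='late' → outer ELSE → 37
loan_id=19: status='paid' → outer ELSE → 37

37, 6, 37, 4, 37, 4, 45, 4, 37, 37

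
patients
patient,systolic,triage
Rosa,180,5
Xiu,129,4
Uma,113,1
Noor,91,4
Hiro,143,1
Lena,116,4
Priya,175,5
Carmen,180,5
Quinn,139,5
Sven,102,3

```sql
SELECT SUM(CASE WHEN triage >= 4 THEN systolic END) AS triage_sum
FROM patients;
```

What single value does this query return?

1010

patient=Rosa: ✓ → 180
patient=Xiu: ✓ → 129
patient=Uma: ✗
patient=Noor: ✓ → 91
patient=Hiro: ✗
patient=Lena: ✓ → 116
patient=Priya: ✓ → 175
patient=Carmen: ✓ → 180
patient=Quinn: ✓ → 139
patient=Sven: ✗
triage_sum = 180 + 129 + 91 + 116 + 175 + 180 + 139 = 1010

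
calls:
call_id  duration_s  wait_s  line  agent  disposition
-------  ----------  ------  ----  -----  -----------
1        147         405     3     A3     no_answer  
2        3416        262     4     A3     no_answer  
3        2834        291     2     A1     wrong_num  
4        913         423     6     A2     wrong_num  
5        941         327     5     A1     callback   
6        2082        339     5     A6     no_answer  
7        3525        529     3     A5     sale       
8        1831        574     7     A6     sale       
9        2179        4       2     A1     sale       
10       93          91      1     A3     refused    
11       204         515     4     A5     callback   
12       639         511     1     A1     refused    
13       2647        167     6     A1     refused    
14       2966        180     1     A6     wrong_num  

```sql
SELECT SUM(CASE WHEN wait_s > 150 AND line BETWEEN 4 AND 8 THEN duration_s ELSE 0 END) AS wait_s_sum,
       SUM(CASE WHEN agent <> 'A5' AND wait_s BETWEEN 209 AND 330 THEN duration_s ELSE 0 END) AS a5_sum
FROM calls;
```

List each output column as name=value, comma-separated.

[wait_s_sum: wait_s > 150 AND line BETWEEN 4 AND 8]
call_id=1: ✗
call_id=2: ✓ → 3416
call_id=3: ✗
call_id=4: ✓ → 913
call_id=5: ✓ → 941
call_id=6: ✓ → 2082
call_id=7: ✗
call_id=8: ✓ → 1831
call_id=9: ✗
call_id=10: ✗
call_id=11: ✓ → 204
call_id=12: ✗
call_id=13: ✓ → 2647
call_id=14: ✗
wait_s_sum = 3416 + 913 + 941 + 2082 + 1831 + 204 + 2647 = 12034
—
[a5_sum: agent <> 'A5' AND wait_s BETWEEN 209 AND 330]
call_id=1: ✗
call_id=2: ✓ → 3416
call_id=3: ✓ → 2834
call_id=4: ✗
call_id=5: ✓ → 941
call_id=6: ✗
call_id=7: ✗
call_id=8: ✗
call_id=9: ✗
call_id=10: ✗
call_id=11: ✗
call_id=12: ✗
call_id=13: ✗
call_id=14: ✗
a5_sum = 3416 + 2834 + 941 = 7191

wait_s_sum=12034, a5_sum=7191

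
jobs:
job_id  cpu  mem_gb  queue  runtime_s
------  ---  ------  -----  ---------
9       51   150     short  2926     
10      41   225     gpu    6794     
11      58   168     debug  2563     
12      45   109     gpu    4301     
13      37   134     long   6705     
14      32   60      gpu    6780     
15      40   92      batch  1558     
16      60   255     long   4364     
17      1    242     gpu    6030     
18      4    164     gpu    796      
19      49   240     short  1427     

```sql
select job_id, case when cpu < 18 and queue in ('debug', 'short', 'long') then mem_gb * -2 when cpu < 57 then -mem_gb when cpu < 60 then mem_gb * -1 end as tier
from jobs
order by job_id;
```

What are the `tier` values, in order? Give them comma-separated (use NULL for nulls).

-150, -225, -168, -109, -134, -60, -92, NULL, -242, -164, -240

job_id=9: cpu < 57 → -150
job_id=10: cpu < 57 → -225
job_id=11: cpu < 60 → -168
job_id=12: cpu < 57 → -109
job_id=13: cpu < 57 → -134
job_id=14: cpu < 57 → -60
job_id=15: cpu < 57 → -92
job_id=16: (no match → NULL) → NULL
job_id=17: cpu < 57 → -242
job_id=18: cpu < 57 → -164
job_id=19: cpu < 57 → -240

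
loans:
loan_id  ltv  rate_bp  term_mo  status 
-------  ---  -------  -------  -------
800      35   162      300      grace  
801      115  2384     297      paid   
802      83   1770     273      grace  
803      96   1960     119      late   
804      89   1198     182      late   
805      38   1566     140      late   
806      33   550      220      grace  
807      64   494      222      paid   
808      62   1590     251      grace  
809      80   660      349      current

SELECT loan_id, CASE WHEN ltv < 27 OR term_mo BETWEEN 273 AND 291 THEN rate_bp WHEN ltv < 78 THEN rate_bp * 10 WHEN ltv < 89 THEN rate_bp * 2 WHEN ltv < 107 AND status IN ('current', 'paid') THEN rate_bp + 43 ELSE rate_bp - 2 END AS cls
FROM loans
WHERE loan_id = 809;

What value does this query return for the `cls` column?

1320

loan_id = 809: ltv=80, rate_bp=660, term_mo=349, status=current.
ltv < 27 OR term_mo BETWEEN 273 AND 291 → false
ltv < 78 → false
ltv < 89 → true → 1320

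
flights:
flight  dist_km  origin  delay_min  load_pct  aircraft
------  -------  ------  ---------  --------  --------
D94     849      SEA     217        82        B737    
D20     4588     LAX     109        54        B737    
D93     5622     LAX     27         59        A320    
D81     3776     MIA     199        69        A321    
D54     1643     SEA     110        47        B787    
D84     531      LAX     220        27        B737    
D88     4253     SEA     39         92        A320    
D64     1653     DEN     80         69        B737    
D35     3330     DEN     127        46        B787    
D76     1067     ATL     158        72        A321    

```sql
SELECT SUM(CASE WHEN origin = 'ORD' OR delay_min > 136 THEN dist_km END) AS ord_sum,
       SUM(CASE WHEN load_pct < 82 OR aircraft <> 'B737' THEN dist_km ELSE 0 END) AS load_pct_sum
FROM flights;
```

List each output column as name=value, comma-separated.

ord_sum=6223, load_pct_sum=26463

[ord_sum: origin = 'ORD' OR delay_min > 136]
flight=D94: ✓ → 849
flight=D20: ✗
flight=D93: ✗
flight=D81: ✓ → 3776
flight=D54: ✗
flight=D84: ✓ → 531
flight=D88: ✗
flight=D64: ✗
flight=D35: ✗
flight=D76: ✓ → 1067
ord_sum = 849 + 3776 + 531 + 1067 = 6223
—
[load_pct_sum: load_pct < 82 OR aircraft <> 'B737']
flight=D94: ✗
flight=D20: ✓ → 4588
flight=D93: ✓ → 5622
flight=D81: ✓ → 3776
flight=D54: ✓ → 1643
flight=D84: ✓ → 531
flight=D88: ✓ → 4253
flight=D64: ✓ → 1653
flight=D35: ✓ → 3330
flight=D76: ✓ → 1067
load_pct_sum = 4588 + 5622 + 3776 + 1643 + 531 + 4253 + 1653 + 3330 + 1067 = 26463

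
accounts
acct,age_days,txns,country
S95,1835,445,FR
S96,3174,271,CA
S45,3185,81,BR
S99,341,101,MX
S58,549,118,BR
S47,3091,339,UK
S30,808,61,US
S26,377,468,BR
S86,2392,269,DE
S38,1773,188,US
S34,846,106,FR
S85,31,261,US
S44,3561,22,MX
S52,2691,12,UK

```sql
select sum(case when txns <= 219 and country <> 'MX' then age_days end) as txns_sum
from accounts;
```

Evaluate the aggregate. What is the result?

9852

acct=S95: ✗
acct=S96: ✗
acct=S45: ✓ → 3185
acct=S99: ✗
acct=S58: ✓ → 549
acct=S47: ✗
acct=S30: ✓ → 808
acct=S26: ✗
acct=S86: ✗
acct=S38: ✓ → 1773
acct=S34: ✓ → 846
acct=S85: ✗
acct=S44: ✗
acct=S52: ✓ → 2691
txns_sum = 3185 + 549 + 808 + 1773 + 846 + 2691 = 9852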